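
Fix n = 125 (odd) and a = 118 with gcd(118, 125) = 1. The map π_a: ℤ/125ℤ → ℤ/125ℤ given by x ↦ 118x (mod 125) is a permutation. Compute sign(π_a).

Orbit of 57 under x↦118x: [57, 101, 43, 74, 107, 1, 118]… (length divides ord_125(118)).
Cycle lengths of π_118 on ℤ/125ℤ: [20, 20, 20, 20, 20, 4, 4, 4, 4, 4, 4, 1]; 12 cycles in total.
With 12 cycles on 125 points, sign = (−1)^{125−12} = -1.

-1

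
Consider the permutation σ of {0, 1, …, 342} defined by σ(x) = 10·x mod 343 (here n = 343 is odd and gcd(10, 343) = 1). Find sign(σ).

-1

Orbit of 216 under x↦10x: [216, 102, 334, 253, 129, 261, 209]… (length divides ord_343(10)).
π_10 has 4 disjoint cycles with lengths [294, 42, 6, 1] on {0,…,342}.
sign(π) = (−1)^{n − #cycles} = (−1)^{343−4} = (−1)^339 = -1.
Via Zolotarev, sign(π_{10}) = (10|343) = -1.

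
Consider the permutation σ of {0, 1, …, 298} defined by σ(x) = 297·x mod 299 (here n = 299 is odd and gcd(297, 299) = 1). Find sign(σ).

Orbit of 95 under x↦297x: [95, 109, 81, 137, 25, 249, 100]… (length divides ord_299(297)).
π_297 has 5 disjoint cycles with lengths [132, 132, 22, 12, 1] on {0,…,298}.
5 cycles on 299: each ℓ→(−1)^(ℓ−1), product (−1)^294 = +1.
Via Zolotarev, sign(π_{297}) = (297|299) = +1.

+1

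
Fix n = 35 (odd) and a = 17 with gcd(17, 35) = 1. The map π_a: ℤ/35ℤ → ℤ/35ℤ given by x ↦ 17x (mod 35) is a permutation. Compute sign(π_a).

Start at x=3: 3 → 16 → 27 → 4 → 33 → 1 → 17 → … (one orbit).
5 cycles of lengths [12, 12, 6, 4, 1].
With 5 cycles on 35 points, sign = (−1)^{35−5} = +1.

+1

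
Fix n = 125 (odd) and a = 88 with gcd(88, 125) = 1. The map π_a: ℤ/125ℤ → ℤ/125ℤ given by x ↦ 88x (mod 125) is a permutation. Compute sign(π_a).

-1

Orbit of 13 under x↦88x: [13, 19, 47, 11, 93, 59, 67]… (length divides ord_125(88)).
Decompose π into cycles: lengths [100, 20, 4, 1] (4 cycles, including the fixed point 0).
125 − 4 = 121 transpositions; sign(π) = (−1)^121 = -1.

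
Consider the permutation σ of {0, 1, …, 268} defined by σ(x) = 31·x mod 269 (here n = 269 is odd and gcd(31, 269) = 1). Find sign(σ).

Orbit of 196 under x↦31x: [196, 158, 56, 122, 16, 227, 43]… (length divides ord_269(31)).
2 cycles of lengths [268, 1].
2 cycles on 269: each ℓ→(−1)^(ℓ−1), product (−1)^267 = -1.
Check: (31/269) = -1 by Zolotarev.

-1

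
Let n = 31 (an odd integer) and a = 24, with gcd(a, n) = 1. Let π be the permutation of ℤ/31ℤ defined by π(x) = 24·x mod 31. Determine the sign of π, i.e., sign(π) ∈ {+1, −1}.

Orbit of 19 under x↦24x: [19, 22, 1, 24, 18, 29, 14]… (length divides ord_31(24)).
Cycle lengths of π_24 on ℤ/31ℤ: [30, 1]; 2 cycles in total.
n − c = 31 − 2 = 29; sign = (−1)^29 = -1.

-1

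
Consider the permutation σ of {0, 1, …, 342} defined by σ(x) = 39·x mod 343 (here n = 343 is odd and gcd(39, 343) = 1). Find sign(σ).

Start at x=162: 162 → 144 → 128 → 190 → 207 → 184 → 316 → … (one orbit).
Decompose π into cycles: lengths [147, 147, 21, 21, 3, 3, 1] (7 cycles, including the fixed point 0).
Σ(ℓ_i−1) = 343−7 = 336; sign = (−1)^336 = +1.
The Jacobi symbol (39|343) = +1 (Zolotarev) agrees.

+1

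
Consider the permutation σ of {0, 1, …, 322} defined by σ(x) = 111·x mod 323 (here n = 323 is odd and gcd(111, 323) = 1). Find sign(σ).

Trace 87: π^k(87) = [87, 290, 213, 64, 321, 101, 229] for k=0..6.
Cycle type of π: 72×4 + 9×2 + 8×2 + 1; total 9 cycles.
With 9 cycles on 323 points, sign = (−1)^{323−9} = +1.
The Jacobi symbol (111|323) = +1 (Zolotarev) agrees.

+1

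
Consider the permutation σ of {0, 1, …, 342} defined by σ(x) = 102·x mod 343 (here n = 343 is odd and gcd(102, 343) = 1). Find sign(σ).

Trace 134: π^k(134) = [134, 291, 184, 246, 53, 261, 211] for k=0..6.
Cycle lengths of π_102 on ℤ/343ℤ: [147, 147, 21, 21, 3, 3, 1]; 7 cycles in total.
7 cycles on 343: each ℓ→(−1)^(ℓ−1), product (−1)^336 = +1.
The Jacobi symbol (102|343) = +1 (Zolotarev) agrees.

+1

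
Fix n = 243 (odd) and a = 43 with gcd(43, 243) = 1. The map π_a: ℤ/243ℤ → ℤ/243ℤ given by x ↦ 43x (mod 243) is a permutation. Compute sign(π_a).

Trace 169: π^k(169) = [169, 220, 226, 241, 157, 190, 151] for k=0..6.
π_43 has 11 disjoint cycles with lengths [81, 81, 27, 27, 9, 9, 3, 3, 1, 1, 1] on {0,…,242}.
243 − 11 = 232 transpositions; sign(π) = (−1)^232 = +1.
Check: (43/243) = +1 by Zolotarev.

+1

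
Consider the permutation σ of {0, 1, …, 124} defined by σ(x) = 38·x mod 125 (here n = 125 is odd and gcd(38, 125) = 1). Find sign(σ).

Trace 66: π^k(66) = [66, 8, 54, 52, 101, 88, 94] for k=0..6.
Decompose π into cycles: lengths [100, 20, 4, 1] (4 cycles, including the fixed point 0).
4 cycles on 125: each ℓ→(−1)^(ℓ−1), product (−1)^121 = -1.

-1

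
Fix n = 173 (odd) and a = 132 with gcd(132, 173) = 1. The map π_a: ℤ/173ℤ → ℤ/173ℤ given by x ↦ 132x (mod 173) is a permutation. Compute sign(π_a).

Orbit of 57 under x↦132x: [57, 85, 148, 160, 14, 118, 6]… (length divides ord_173(132)).
The orbit structure of x ↦ 132x mod 173: 5 orbits of sizes [43, 43, 43, 43, 1].
173 − 5 = 168 transpositions; sign(π) = (−1)^168 = +1.

+1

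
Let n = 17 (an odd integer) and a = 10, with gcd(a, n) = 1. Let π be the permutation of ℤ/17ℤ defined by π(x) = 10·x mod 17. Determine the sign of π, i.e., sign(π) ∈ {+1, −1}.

Start at x=1: 1 → 10 → 15 → 14 → 4 → 6 → 9 → … (one orbit).
Cycle type of π: 16 + 1; total 2 cycles.
17 − 2 = 15 transpositions; sign(π) = (−1)^15 = -1.
Via Zolotarev, sign(π_{10}) = (10|17) = -1.

-1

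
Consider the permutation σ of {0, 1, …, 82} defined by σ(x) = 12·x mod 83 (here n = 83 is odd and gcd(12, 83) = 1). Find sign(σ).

+1

Trace 16: π^k(16) = [16, 26, 63, 9, 25, 51, 31] for k=0..6.
Cycle lengths of π_12 on ℤ/83ℤ: [41, 41, 1]; 3 cycles in total.
3 cycles on 83: each ℓ→(−1)^(ℓ−1), product (−1)^80 = +1.
Check: (12/83) = +1 by Zolotarev.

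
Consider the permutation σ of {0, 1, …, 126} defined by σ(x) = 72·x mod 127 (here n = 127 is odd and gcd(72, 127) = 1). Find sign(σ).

Trace 49: π^k(49) = [49, 99, 16, 9, 13, 47, 82] for k=0..6.
Cycle type of π: 63×2 + 1; total 3 cycles.
sign(π) = (−1)^{n − #cycles} = (−1)^{127−3} = (−1)^124 = +1.
Via Zolotarev, sign(π_{72}) = (72|127) = +1.

+1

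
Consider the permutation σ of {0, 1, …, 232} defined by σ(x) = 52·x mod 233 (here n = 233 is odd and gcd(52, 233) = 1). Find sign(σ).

+1

Trace 173: π^k(173) = [173, 142, 161, 217, 100, 74, 120] for k=0..6.
Cycle lengths of π_52 on ℤ/233ℤ: [116, 116, 1]; 3 cycles in total.
n − c = 233 − 3 = 230; sign = (−1)^230 = +1.
The Jacobi symbol (52|233) = +1 (Zolotarev) agrees.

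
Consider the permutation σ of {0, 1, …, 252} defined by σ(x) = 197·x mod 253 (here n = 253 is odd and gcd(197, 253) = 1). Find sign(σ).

-1

Orbit of 32 under x↦197x: [32, 232, 164, 177, 208, 243, 54]… (length divides ord_253(197)).
18 cycles of lengths [22, 22, 22, 22, 22, 22, 22, 22, 22, 22, 11, 11, 2, 2, 2, 2, 2, 1].
Σ(ℓ_i−1) = 253−18 = 235; sign = (−1)^235 = -1.
(197|253)_J = -1 (Zolotarev's lemma cross-check).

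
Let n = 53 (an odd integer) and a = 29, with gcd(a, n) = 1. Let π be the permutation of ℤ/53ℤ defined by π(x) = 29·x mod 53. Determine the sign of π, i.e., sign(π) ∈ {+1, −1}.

+1

Trace 11: π^k(11) = [11, 1, 29, 46, 9, 49, 43] for k=0..6.
π_29 has 3 disjoint cycles with lengths [26, 26, 1] on {0,…,52}.
With 3 cycles on 53 points, sign = (−1)^{53−3} = +1.
Via Zolotarev, sign(π_{29}) = (29|53) = +1.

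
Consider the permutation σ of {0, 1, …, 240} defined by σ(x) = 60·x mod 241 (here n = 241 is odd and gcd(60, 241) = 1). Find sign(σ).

+1

Orbit of 237 under x↦60x: [237, 1, 60, 226, 64, 225, 4]… (length divides ord_241(60)).
π_60 has 21 disjoint cycles with lengths [12, 12, 12, 12, 12, 12, 12, 12, 12, 12, 12, 12, 12, 12, 12, 12, 12, 12, 12, 12, 1] on {0,…,240}.
n − c = 241 − 21 = 220; sign = (−1)^220 = +1.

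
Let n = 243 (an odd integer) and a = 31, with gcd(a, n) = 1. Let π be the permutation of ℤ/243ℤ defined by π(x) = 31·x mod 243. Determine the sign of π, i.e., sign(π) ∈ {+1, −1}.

+1

Trace 76: π^k(76) = [76, 169, 136, 85, 205, 37, 175] for k=0..6.
Cycle type of π: 81×2 + 27×2 + 9×2 + 3×2 + 1×3; total 11 cycles.
11 cycles on 243: each ℓ→(−1)^(ℓ−1), product (−1)^232 = +1.
Via Zolotarev, sign(π_{31}) = (31|243) = +1.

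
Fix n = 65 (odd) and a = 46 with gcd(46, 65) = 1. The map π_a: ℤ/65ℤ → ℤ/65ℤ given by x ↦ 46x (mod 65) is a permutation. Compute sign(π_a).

-1

Start at x=61: 61 → 11 → 51 → 6 → 16 → 21 → 56 → … (one orbit).
Cycle type of π: 12×5 + 1×5; total 10 cycles.
65 − 10 = 55 transpositions; sign(π) = (−1)^55 = -1.
The Jacobi symbol (46|65) = -1 (Zolotarev) agrees.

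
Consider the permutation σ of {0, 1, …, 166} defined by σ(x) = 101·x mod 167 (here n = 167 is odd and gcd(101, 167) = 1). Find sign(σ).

Trace 130: π^k(130) = [130, 104, 150, 120, 96, 10, 8] for k=0..6.
2 cycles of lengths [166, 1].
n − c = 167 − 2 = 165; sign = (−1)^165 = -1.

-1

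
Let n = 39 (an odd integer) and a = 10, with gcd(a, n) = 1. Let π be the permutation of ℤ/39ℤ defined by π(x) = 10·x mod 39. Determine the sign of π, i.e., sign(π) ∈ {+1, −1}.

Orbit of 22 under x↦10x: [22, 25, 16, 4, 1, 10]… (length divides ord_39(10)).
π_10 has 9 disjoint cycles with lengths [6, 6, 6, 6, 6, 6, 1, 1, 1] on {0,…,38}.
Σ(ℓ_i−1) = 39−9 = 30; sign = (−1)^30 = +1.

+1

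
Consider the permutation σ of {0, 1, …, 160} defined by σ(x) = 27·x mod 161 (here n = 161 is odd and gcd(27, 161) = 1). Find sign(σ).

-1

Orbit of 64 under x↦27x: [64, 118, 127, 48, 8, 55, 36]… (length divides ord_161(27)).
π_27 has 12 disjoint cycles with lengths [22, 22, 22, 22, 22, 22, 11, 11, 2, 2, 2, 1] on {0,…,160}.
161 − 12 = 149 transpositions; sign(π) = (−1)^149 = -1.
Zolotarev: (27|161) = -1, matching the cycle-count sign.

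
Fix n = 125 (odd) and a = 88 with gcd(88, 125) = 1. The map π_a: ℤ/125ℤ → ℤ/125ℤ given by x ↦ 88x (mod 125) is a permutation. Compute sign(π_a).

Orbit of 64 under x↦88x: [64, 7, 116, 83, 54, 2, 51]… (length divides ord_125(88)).
4 cycles of lengths [100, 20, 4, 1].
n − c = 125 − 4 = 121; sign = (−1)^121 = -1.

-1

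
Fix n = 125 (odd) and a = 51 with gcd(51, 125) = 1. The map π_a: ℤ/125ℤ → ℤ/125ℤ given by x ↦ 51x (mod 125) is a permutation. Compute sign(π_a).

+1

Trace 26: π^k(26) = [26, 76, 1, 51, 101] for k=0..4.
Decompose π into cycles: lengths [5, 5, 5, 5, 5, 5, 5, 5, 5, 5, 5, 5, 5, 5, 5, 5, 5, 5, 5, 5, 1, 1, 1, 1, 1, 1, 1, 1, 1, 1, 1, 1, 1, 1, 1, 1, 1, 1, 1, 1, 1, 1, 1, 1, 1] (45 cycles, including the fixed point 0).
Σ(ℓ_i−1) = 125−45 = 80; sign = (−1)^80 = +1.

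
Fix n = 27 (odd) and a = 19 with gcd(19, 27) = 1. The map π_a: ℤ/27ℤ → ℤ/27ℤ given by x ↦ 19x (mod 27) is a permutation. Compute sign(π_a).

Trace 19: π^k(19) = [19, 10, 1] for k=0..2.
15 cycles of lengths [3, 3, 3, 3, 3, 3, 1, 1, 1, 1, 1, 1, 1, 1, 1].
15 cycles on 27: each ℓ→(−1)^(ℓ−1), product (−1)^12 = +1.
Check: (19/27) = +1 by Zolotarev.

+1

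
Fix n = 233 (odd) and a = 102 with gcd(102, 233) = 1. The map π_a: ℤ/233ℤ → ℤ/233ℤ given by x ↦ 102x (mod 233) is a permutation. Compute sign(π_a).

+1

Orbit of 204 under x↦102x: [204, 71, 19, 74, 92, 64, 4]… (length divides ord_233(102)).
Cycle type of π: 29×8 + 1; total 9 cycles.
9 cycles on 233: each ℓ→(−1)^(ℓ−1), product (−1)^224 = +1.
The Jacobi symbol (102|233) = +1 (Zolotarev) agrees.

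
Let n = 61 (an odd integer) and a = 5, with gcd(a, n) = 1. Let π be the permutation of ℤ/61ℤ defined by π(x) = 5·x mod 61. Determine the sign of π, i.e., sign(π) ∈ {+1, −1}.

Trace 46: π^k(46) = [46, 47, 52, 16, 19, 34, 48] for k=0..6.
Cycle type of π: 30×2 + 1; total 3 cycles.
3 cycles on 61: each ℓ→(−1)^(ℓ−1), product (−1)^58 = +1.

+1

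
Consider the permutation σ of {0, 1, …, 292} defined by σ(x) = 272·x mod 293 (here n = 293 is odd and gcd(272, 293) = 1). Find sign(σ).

+1

Orbit of 84 under x↦272x: [84, 287, 126, 284, 189, 133, 137]… (length divides ord_293(272)).
π_272 has 5 disjoint cycles with lengths [73, 73, 73, 73, 1] on {0,…,292}.
293 − 5 = 288 transpositions; sign(π) = (−1)^288 = +1.
Zolotarev: (272|293) = +1, matching the cycle-count sign.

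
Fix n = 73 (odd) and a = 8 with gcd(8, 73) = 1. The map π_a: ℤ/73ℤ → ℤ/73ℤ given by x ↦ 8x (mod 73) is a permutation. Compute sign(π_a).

Start at x=64: 64 → 1 → 8 → 64 (one orbit).
Decompose π into cycles: lengths [3, 3, 3, 3, 3, 3, 3, 3, 3, 3, 3, 3, 3, 3, 3, 3, 3, 3, 3, 3, 3, 3, 3, 3, 1] (25 cycles, including the fixed point 0).
n − c = 73 − 25 = 48; sign = (−1)^48 = +1.

+1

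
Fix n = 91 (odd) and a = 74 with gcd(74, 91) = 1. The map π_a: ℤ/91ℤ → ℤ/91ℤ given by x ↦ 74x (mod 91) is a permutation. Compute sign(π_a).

+1

Orbit of 74 under x↦74x: [74, 16, 1]… (length divides ord_91(74)).
Cycle type of π: 3×30 + 1; total 31 cycles.
n − c = 91 − 31 = 60; sign = (−1)^60 = +1.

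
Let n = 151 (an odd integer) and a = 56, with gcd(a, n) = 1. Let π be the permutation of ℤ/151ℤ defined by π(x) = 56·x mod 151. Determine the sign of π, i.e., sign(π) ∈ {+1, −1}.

Start at x=17: 17 → 46 → 9 → 51 → 138 → 27 → 2 → … (one orbit).
Cycle type of π: 150 + 1; total 2 cycles.
With 2 cycles on 151 points, sign = (−1)^{151−2} = -1.
The Jacobi symbol (56|151) = -1 (Zolotarev) agrees.

-1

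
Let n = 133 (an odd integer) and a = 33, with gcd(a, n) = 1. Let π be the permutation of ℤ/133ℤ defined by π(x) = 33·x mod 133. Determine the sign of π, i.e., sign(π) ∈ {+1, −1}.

+1

Start at x=4: 4 → 132 → 100 → 108 → 106 → 40 → 123 → … (one orbit).
Cycle type of π: 18×7 + 6 + 1; total 9 cycles.
sign(π) = (−1)^{n − #cycles} = (−1)^{133−9} = (−1)^124 = +1.
Check: (33/133) = +1 by Zolotarev.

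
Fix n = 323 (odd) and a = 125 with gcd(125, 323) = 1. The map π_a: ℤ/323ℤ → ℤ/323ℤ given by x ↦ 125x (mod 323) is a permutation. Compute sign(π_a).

Trace 172: π^k(172) = [172, 182, 140, 58, 144, 235, 305] for k=0..6.
14 cycles of lengths [48, 48, 48, 48, 48, 48, 16, 3, 3, 3, 3, 3, 3, 1].
sign(π) = (−1)^{n − #cycles} = (−1)^{323−14} = (−1)^309 = -1.

-1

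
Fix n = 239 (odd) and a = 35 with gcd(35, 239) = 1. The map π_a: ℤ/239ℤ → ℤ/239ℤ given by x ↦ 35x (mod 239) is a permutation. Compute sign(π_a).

-1

Orbit of 43 under x↦35x: [43, 71, 95, 218, 221, 87, 177]… (length divides ord_239(35)).
The orbit structure of x ↦ 35x mod 239: 2 orbits of sizes [238, 1].
n − c = 239 − 2 = 237; sign = (−1)^237 = -1.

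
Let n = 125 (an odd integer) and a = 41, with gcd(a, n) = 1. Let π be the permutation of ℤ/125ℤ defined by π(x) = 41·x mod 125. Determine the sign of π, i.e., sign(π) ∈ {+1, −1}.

Trace 56: π^k(56) = [56, 46, 11, 76, 116, 6, 121] for k=0..6.
The orbit structure of x ↦ 41x mod 125: 13 orbits of sizes [25, 25, 25, 25, 5, 5, 5, 5, 1, 1, 1, 1, 1].
sign(π) = (−1)^{n − #cycles} = (−1)^{125−13} = (−1)^112 = +1.
Check: (41/125) = +1 by Zolotarev.

+1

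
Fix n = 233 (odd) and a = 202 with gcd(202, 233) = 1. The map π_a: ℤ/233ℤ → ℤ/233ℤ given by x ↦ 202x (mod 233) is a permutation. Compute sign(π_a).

Start at x=25: 25 → 157 → 26 → 126 → 55 → 159 → 197 → … (one orbit).
Decompose π into cycles: lengths [116, 116, 1] (3 cycles, including the fixed point 0).
With 3 cycles on 233 points, sign = (−1)^{233−3} = +1.
(202|233)_J = +1 (Zolotarev's lemma cross-check).

+1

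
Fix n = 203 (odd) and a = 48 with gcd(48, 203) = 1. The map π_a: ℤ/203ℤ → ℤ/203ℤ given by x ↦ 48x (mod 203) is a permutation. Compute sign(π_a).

Trace 76: π^k(76) = [76, 197, 118, 183, 55, 1, 48] for k=0..6.
Cycle lengths of π_48 on ℤ/203ℤ: [28, 28, 28, 28, 28, 28, 28, 2, 2, 2, 1]; 11 cycles in total.
11 cycles on 203: each ℓ→(−1)^(ℓ−1), product (−1)^192 = +1.
The Jacobi symbol (48|203) = +1 (Zolotarev) agrees.

+1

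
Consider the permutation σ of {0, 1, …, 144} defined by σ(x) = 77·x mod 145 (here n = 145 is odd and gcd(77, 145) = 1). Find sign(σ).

Orbit of 77 under x↦77x: [77, 129, 73, 111, 137, 109, 128]… (length divides ord_145(77)).
π_77 has 7 disjoint cycles with lengths [28, 28, 28, 28, 28, 4, 1] on {0,…,144}.
Σ(ℓ_i−1) = 145−7 = 138; sign = (−1)^138 = +1.
(77|145)_J = +1 (Zolotarev's lemma cross-check).

+1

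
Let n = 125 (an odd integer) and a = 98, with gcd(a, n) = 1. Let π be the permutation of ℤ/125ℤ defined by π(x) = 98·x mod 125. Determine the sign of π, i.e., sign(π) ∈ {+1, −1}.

-1

Start at x=69: 69 → 12 → 51 → 123 → 54 → 42 → 116 → … (one orbit).
Cycle lengths of π_98 on ℤ/125ℤ: [100, 20, 4, 1]; 4 cycles in total.
n − c = 125 − 4 = 121; sign = (−1)^121 = -1.
(98|125)_J = -1 (Zolotarev's lemma cross-check).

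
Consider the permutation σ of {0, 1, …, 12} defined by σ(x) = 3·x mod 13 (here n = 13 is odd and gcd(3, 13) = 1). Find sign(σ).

Trace 9: π^k(9) = [9, 1, 3] for k=0..2.
π_3 has 5 disjoint cycles with lengths [3, 3, 3, 3, 1] on {0,…,12}.
Σ(ℓ_i−1) = 13−5 = 8; sign = (−1)^8 = +1.

+1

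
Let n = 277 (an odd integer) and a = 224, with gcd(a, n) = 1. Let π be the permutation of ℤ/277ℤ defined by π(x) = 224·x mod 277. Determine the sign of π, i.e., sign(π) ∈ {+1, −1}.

Trace 247: π^k(247) = [247, 205, 215, 239, 75, 180, 155] for k=0..6.
The orbit structure of x ↦ 224x mod 277: 2 orbits of sizes [276, 1].
Σ(ℓ_i−1) = 277−2 = 275; sign = (−1)^275 = -1.
(224|277)_J = -1 (Zolotarev's lemma cross-check).

-1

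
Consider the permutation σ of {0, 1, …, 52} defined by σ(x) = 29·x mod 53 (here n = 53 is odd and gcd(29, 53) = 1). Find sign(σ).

+1

Start at x=37: 37 → 13 → 6 → 15 → 11 → 1 → 29 → … (one orbit).
3 cycles of lengths [26, 26, 1].
53 − 3 = 50 transpositions; sign(π) = (−1)^50 = +1.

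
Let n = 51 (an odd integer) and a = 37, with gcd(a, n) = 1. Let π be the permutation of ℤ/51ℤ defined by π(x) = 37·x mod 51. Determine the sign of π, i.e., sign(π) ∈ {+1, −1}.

Orbit of 19 under x↦37x: [19, 40, 1, 37, 43, 10, 13]… (length divides ord_51(37)).
Cycle lengths of π_37 on ℤ/51ℤ: [16, 16, 16, 1, 1, 1]; 6 cycles in total.
Σ(ℓ_i−1) = 51−6 = 45; sign = (−1)^45 = -1.
Zolotarev: (37|51) = -1, matching the cycle-count sign.

-1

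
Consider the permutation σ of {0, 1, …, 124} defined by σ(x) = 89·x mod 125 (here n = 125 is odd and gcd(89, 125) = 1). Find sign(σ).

Orbit of 71 under x↦89x: [71, 69, 16, 49, 111, 4, 106]… (length divides ord_125(89)).
7 cycles of lengths [50, 50, 10, 10, 2, 2, 1].
Σ(ℓ_i−1) = 125−7 = 118; sign = (−1)^118 = +1.

+1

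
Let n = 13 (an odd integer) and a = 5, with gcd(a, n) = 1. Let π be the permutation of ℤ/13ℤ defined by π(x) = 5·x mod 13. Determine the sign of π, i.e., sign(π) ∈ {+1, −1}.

Start at x=5: 5 → 12 → 8 → 1 → 5 (one orbit).
The orbit structure of x ↦ 5x mod 13: 4 orbits of sizes [4, 4, 4, 1].
n − c = 13 − 4 = 9; sign = (−1)^9 = -1.
Zolotarev: (5|13) = -1, matching the cycle-count sign.

-1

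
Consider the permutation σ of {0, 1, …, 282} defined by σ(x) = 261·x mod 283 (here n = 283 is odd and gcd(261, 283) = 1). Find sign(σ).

+1

Orbit of 23 under x↦261x: [23, 60, 95, 174, 134, 165, 49]… (length divides ord_283(261)).
π_261 has 3 disjoint cycles with lengths [141, 141, 1] on {0,…,282}.
sign(π) = (−1)^{n − #cycles} = (−1)^{283−3} = (−1)^280 = +1.
Zolotarev: (261|283) = +1, matching the cycle-count sign.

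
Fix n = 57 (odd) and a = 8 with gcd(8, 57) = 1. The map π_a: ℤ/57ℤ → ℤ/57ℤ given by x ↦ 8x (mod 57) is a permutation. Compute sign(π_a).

Orbit of 1 under x↦8x: [1, 8, 7, 56, 49, 50]… (length divides ord_57(8)).
The orbit structure of x ↦ 8x mod 57: 11 orbits of sizes [6, 6, 6, 6, 6, 6, 6, 6, 6, 2, 1].
57 − 11 = 46 transpositions; sign(π) = (−1)^46 = +1.

+1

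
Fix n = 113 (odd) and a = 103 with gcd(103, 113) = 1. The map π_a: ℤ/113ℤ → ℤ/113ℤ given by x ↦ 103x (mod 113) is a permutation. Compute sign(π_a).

-1

Trace 61: π^k(61) = [61, 68, 111, 20, 26, 79, 1] for k=0..6.
Cycle type of π: 112 + 1; total 2 cycles.
sign(π) = (−1)^{n − #cycles} = (−1)^{113−2} = (−1)^111 = -1.
The Jacobi symbol (103|113) = -1 (Zolotarev) agrees.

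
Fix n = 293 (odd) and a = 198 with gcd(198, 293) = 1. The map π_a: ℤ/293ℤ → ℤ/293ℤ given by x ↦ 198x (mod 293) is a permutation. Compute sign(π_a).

+1

Trace 229: π^k(229) = [229, 220, 196, 132, 59, 255, 94] for k=0..6.
Decompose π into cycles: lengths [146, 146, 1] (3 cycles, including the fixed point 0).
With 3 cycles on 293 points, sign = (−1)^{293−3} = +1.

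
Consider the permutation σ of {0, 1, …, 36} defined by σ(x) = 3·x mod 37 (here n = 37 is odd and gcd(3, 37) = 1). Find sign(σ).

Orbit of 9 under x↦3x: [9, 27, 7, 21, 26, 4, 12]… (length divides ord_37(3)).
Cycle lengths of π_3 on ℤ/37ℤ: [18, 18, 1]; 3 cycles in total.
With 3 cycles on 37 points, sign = (−1)^{37−3} = +1.
Check: (3/37) = +1 by Zolotarev.

+1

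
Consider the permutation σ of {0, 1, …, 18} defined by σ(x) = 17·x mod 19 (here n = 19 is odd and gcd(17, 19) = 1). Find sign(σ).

+1

Orbit of 9 under x↦17x: [9, 1, 17, 4, 11, 16, 6]… (length divides ord_19(17)).
Decompose π into cycles: lengths [9, 9, 1] (3 cycles, including the fixed point 0).
19 − 3 = 16 transpositions; sign(π) = (−1)^16 = +1.
(17|19)_J = +1 (Zolotarev's lemma cross-check).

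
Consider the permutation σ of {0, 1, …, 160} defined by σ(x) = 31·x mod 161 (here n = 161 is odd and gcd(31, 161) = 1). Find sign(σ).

-1

Trace 142: π^k(142) = [142, 55, 95, 47, 8, 87, 121] for k=0..6.
Cycle type of π: 66×2 + 11×2 + 6 + 1; total 6 cycles.
Σ(ℓ_i−1) = 161−6 = 155; sign = (−1)^155 = -1.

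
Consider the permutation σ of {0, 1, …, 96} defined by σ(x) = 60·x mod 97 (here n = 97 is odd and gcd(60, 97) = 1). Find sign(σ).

-1

Trace 60: π^k(60) = [60, 11, 78, 24, 82, 70, 29] for k=0..6.
π_60 has 2 disjoint cycles with lengths [96, 1] on {0,…,96}.
Σ(ℓ_i−1) = 97−2 = 95; sign = (−1)^95 = -1.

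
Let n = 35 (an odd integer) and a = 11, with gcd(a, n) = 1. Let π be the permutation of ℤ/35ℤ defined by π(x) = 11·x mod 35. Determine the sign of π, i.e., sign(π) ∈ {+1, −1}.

+1

Orbit of 11 under x↦11x: [11, 16, 1]… (length divides ord_35(11)).
The orbit structure of x ↦ 11x mod 35: 15 orbits of sizes [3, 3, 3, 3, 3, 3, 3, 3, 3, 3, 1, 1, 1, 1, 1].
Σ(ℓ_i−1) = 35−15 = 20; sign = (−1)^20 = +1.
The Jacobi symbol (11|35) = +1 (Zolotarev) agrees.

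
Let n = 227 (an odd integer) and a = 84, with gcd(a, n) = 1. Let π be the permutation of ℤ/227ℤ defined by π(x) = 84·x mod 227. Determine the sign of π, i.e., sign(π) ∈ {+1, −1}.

Orbit of 225 under x↦84x: [225, 59, 189, 213, 186, 188, 129]… (length divides ord_227(84)).
Cycle lengths of π_84 on ℤ/227ℤ: [113, 113, 1]; 3 cycles in total.
sign(π) = (−1)^{n − #cycles} = (−1)^{227−3} = (−1)^224 = +1.

+1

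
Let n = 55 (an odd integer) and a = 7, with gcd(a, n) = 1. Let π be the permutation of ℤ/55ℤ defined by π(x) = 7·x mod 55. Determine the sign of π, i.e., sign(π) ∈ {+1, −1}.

Start at x=26: 26 → 17 → 9 → 8 → 1 → 7 → 49 → … (one orbit).
5 cycles of lengths [20, 20, 10, 4, 1].
With 5 cycles on 55 points, sign = (−1)^{55−5} = +1.
The Jacobi symbol (7|55) = +1 (Zolotarev) agrees.

+1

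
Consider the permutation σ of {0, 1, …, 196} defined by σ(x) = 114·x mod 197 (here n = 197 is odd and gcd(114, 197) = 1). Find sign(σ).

Trace 1: π^k(1) = [1, 114, 191, 104, 36, 164, 178] for k=0..6.
The orbit structure of x ↦ 114x mod 197: 29 orbits of sizes [7, 7, 7, 7, 7, 7, 7, 7, 7, 7, 7, 7, 7, 7, 7, 7, 7, 7, 7, 7, 7, 7, 7, 7, 7, 7, 7, 7, 1].
29 cycles on 197: each ℓ→(−1)^(ℓ−1), product (−1)^168 = +1.
(114|197)_J = +1 (Zolotarev's lemma cross-check).

+1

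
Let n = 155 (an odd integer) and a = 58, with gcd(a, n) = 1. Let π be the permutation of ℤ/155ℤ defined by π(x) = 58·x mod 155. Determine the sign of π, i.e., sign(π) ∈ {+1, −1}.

Trace 109: π^k(109) = [109, 122, 101, 123, 4, 77, 126] for k=0..6.
Decompose π into cycles: lengths [20, 20, 20, 20, 20, 20, 10, 10, 10, 4, 1] (11 cycles, including the fixed point 0).
sign(π) = (−1)^{n − #cycles} = (−1)^{155−11} = (−1)^144 = +1.
Via Zolotarev, sign(π_{58}) = (58|155) = +1.

+1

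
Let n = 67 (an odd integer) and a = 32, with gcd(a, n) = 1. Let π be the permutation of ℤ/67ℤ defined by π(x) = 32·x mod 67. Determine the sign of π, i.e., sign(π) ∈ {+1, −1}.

-1

Trace 64: π^k(64) = [64, 38, 10, 52, 56, 50, 59] for k=0..6.
π_32 has 2 disjoint cycles with lengths [66, 1] on {0,…,66}.
Σ(ℓ_i−1) = 67−2 = 65; sign = (−1)^65 = -1.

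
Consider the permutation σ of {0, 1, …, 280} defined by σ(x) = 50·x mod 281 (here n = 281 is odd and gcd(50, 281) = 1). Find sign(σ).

+1

Start at x=123: 123 → 249 → 86 → 85 → 35 → 64 → 109 → … (one orbit).
π_50 has 9 disjoint cycles with lengths [35, 35, 35, 35, 35, 35, 35, 35, 1] on {0,…,280}.
281 − 9 = 272 transpositions; sign(π) = (−1)^272 = +1.
The Jacobi symbol (50|281) = +1 (Zolotarev) agrees.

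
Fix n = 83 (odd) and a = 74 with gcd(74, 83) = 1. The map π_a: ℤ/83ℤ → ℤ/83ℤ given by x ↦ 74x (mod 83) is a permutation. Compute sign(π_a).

-1

Trace 82: π^k(82) = [82, 9, 2, 65, 79, 36, 8] for k=0..6.
Cycle lengths of π_74 on ℤ/83ℤ: [82, 1]; 2 cycles in total.
n − c = 83 − 2 = 81; sign = (−1)^81 = -1.
The Jacobi symbol (74|83) = -1 (Zolotarev) agrees.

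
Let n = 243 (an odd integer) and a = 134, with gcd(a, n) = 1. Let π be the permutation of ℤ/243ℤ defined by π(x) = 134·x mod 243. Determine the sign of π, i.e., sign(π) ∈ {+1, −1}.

-1

Orbit of 136 under x↦134x: [136, 242, 109, 26, 82, 53, 55]… (length divides ord_243(134)).
Cycle type of π: 18×9 + 6×9 + 2×13 + 1; total 32 cycles.
With 32 cycles on 243 points, sign = (−1)^{243−32} = -1.
Zolotarev: (134|243) = -1, matching the cycle-count sign.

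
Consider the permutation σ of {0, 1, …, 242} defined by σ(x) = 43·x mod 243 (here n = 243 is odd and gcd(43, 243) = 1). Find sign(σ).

+1

Start at x=49: 49 → 163 → 205 → 67 → 208 → 196 → 166 → … (one orbit).
Cycle type of π: 81×2 + 27×2 + 9×2 + 3×2 + 1×3; total 11 cycles.
11 cycles on 243: each ℓ→(−1)^(ℓ−1), product (−1)^232 = +1.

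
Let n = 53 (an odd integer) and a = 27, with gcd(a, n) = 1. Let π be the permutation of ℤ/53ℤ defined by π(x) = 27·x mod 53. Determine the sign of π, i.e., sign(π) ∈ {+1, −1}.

Trace 32: π^k(32) = [32, 16, 8, 4, 2, 1, 27] for k=0..6.
π_27 has 2 disjoint cycles with lengths [52, 1] on {0,…,52}.
n − c = 53 − 2 = 51; sign = (−1)^51 = -1.
Check: (27/53) = -1 by Zolotarev.

-1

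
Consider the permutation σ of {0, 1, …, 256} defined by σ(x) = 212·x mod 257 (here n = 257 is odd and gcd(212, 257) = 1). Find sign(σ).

-1

Orbit of 196 under x↦212x: [196, 175, 92, 229, 232, 97, 4]… (length divides ord_257(212)).
π_212 has 2 disjoint cycles with lengths [256, 1] on {0,…,256}.
Σ(ℓ_i−1) = 257−2 = 255; sign = (−1)^255 = -1.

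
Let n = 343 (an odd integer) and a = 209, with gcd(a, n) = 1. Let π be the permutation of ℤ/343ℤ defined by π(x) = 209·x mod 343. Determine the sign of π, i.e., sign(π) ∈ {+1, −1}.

Start at x=258: 258 → 71 → 90 → 288 → 167 → 260 → 146 → … (one orbit).
π_209 has 10 disjoint cycles with lengths [98, 98, 98, 14, 14, 14, 2, 2, 2, 1] on {0,…,342}.
Σ(ℓ_i−1) = 343−10 = 333; sign = (−1)^333 = -1.

-1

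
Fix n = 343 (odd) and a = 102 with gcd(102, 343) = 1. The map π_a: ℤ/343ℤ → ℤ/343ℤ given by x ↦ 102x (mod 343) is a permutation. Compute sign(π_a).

+1

Start at x=81: 81 → 30 → 316 → 333 → 9 → 232 → 340 → … (one orbit).
Decompose π into cycles: lengths [147, 147, 21, 21, 3, 3, 1] (7 cycles, including the fixed point 0).
Σ(ℓ_i−1) = 343−7 = 336; sign = (−1)^336 = +1.
Via Zolotarev, sign(π_{102}) = (102|343) = +1.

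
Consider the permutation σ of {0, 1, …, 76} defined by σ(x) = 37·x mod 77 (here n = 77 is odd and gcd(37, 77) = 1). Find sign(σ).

Orbit of 58 under x↦37x: [58, 67, 15, 16, 53, 36, 23]… (length divides ord_77(37)).
Decompose π into cycles: lengths [15, 15, 15, 15, 5, 5, 3, 3, 1] (9 cycles, including the fixed point 0).
Σ(ℓ_i−1) = 77−9 = 68; sign = (−1)^68 = +1.
Zolotarev: (37|77) = +1, matching the cycle-count sign.

+1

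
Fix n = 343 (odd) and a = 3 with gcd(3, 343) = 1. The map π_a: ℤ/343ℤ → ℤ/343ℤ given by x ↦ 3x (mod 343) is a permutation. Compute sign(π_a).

Start at x=22: 22 → 66 → 198 → 251 → 67 → 201 → 260 → … (one orbit).
Cycle lengths of π_3 on ℤ/343ℤ: [294, 42, 6, 1]; 4 cycles in total.
4 cycles on 343: each ℓ→(−1)^(ℓ−1), product (−1)^339 = -1.
Check: (3/343) = -1 by Zolotarev.

-1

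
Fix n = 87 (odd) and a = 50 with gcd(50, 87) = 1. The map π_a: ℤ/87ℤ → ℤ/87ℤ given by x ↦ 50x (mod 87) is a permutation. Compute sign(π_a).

+1

Orbit of 44 under x↦50x: [44, 25, 32, 34, 47, 1, 50]… (length divides ord_87(50)).
The orbit structure of x ↦ 50x mod 87: 5 orbits of sizes [28, 28, 28, 2, 1].
sign(π) = (−1)^{n − #cycles} = (−1)^{87−5} = (−1)^82 = +1.
Via Zolotarev, sign(π_{50}) = (50|87) = +1.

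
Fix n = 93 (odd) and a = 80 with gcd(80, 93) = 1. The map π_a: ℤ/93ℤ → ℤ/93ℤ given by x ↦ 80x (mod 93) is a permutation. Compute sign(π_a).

-1

Start at x=80: 80 → 76 → 35 → 10 → 56 → 16 → 71 → … (one orbit).
6 cycles of lengths [30, 30, 15, 15, 2, 1].
n − c = 93 − 6 = 87; sign = (−1)^87 = -1.
The Jacobi symbol (80|93) = -1 (Zolotarev) agrees.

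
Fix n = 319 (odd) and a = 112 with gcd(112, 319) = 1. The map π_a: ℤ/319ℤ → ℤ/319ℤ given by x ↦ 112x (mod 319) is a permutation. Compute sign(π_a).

Orbit of 23 under x↦112x: [23, 24, 136, 239, 291, 54, 306]… (length divides ord_319(112)).
10 cycles of lengths [70, 70, 70, 70, 10, 7, 7, 7, 7, 1].
With 10 cycles on 319 points, sign = (−1)^{319−10} = -1.

-1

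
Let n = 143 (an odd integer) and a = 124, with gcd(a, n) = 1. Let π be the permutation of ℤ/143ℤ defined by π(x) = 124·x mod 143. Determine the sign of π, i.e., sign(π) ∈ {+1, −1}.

-1

Orbit of 56 under x↦124x: [56, 80, 53, 137, 114, 122, 113]… (length divides ord_143(124)).
The orbit structure of x ↦ 124x mod 143: 6 orbits of sizes [60, 60, 12, 5, 5, 1].
6 cycles on 143: each ℓ→(−1)^(ℓ−1), product (−1)^137 = -1.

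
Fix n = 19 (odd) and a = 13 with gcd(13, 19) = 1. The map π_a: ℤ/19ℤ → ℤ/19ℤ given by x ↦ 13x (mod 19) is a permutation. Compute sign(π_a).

Orbit of 6 under x↦13x: [6, 2, 7, 15, 5, 8, 9]… (length divides ord_19(13)).
2 cycles of lengths [18, 1].
sign(π) = (−1)^{n − #cycles} = (−1)^{19−2} = (−1)^17 = -1.
The Jacobi symbol (13|19) = -1 (Zolotarev) agrees.

-1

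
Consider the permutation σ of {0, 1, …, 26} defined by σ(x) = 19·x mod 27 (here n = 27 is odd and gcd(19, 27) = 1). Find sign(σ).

Trace 10: π^k(10) = [10, 1, 19] for k=0..2.
The orbit structure of x ↦ 19x mod 27: 15 orbits of sizes [3, 3, 3, 3, 3, 3, 1, 1, 1, 1, 1, 1, 1, 1, 1].
27 − 15 = 12 transpositions; sign(π) = (−1)^12 = +1.

+1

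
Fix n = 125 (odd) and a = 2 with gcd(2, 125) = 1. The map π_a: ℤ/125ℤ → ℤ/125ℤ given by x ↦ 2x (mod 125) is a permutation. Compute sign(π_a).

-1

Orbit of 98 under x↦2x: [98, 71, 17, 34, 68, 11, 22]… (length divides ord_125(2)).
Cycle type of π: 100 + 20 + 4 + 1; total 4 cycles.
With 4 cycles on 125 points, sign = (−1)^{125−4} = -1.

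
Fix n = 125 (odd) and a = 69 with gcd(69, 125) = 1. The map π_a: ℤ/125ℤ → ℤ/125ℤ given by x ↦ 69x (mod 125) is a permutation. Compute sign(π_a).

+1

Trace 19: π^k(19) = [19, 61, 84, 46, 49, 6, 39] for k=0..6.
Cycle type of π: 50×2 + 10×2 + 2×2 + 1; total 7 cycles.
With 7 cycles on 125 points, sign = (−1)^{125−7} = +1.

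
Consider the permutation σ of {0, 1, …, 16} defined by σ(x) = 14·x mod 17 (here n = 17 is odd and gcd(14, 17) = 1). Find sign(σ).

-1

Start at x=3: 3 → 8 → 10 → 4 → 5 → 2 → 11 → … (one orbit).
The orbit structure of x ↦ 14x mod 17: 2 orbits of sizes [16, 1].
17 − 2 = 15 transpositions; sign(π) = (−1)^15 = -1.
(14|17)_J = -1 (Zolotarev's lemma cross-check).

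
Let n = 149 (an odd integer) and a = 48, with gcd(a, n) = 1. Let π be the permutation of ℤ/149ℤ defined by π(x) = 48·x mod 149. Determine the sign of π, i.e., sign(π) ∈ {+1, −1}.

Orbit of 120 under x↦48x: [120, 98, 85, 57, 54, 59, 1]… (length divides ord_149(48)).
π_48 has 2 disjoint cycles with lengths [148, 1] on {0,…,148}.
2 cycles on 149: each ℓ→(−1)^(ℓ−1), product (−1)^147 = -1.

-1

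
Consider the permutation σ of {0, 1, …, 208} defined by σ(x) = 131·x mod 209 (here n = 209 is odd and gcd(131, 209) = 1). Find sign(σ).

Start at x=131: 131 → 23 → 87 → 111 → 120 → 45 → 43 → … (one orbit).
18 cycles of lengths [18, 18, 18, 18, 18, 18, 18, 18, 18, 18, 9, 9, 2, 2, 2, 2, 2, 1].
Σ(ℓ_i−1) = 209−18 = 191; sign = (−1)^191 = -1.
Zolotarev: (131|209) = -1, matching the cycle-count sign.

-1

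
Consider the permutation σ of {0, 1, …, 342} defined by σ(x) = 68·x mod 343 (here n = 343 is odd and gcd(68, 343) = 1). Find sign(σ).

-1

Orbit of 79 under x↦68x: [79, 227, 1, 68, 165, 244, 128]… (length divides ord_343(68)).
The orbit structure of x ↦ 68x mod 343: 16 orbits of sizes [42, 42, 42, 42, 42, 42, 42, 6, 6, 6, 6, 6, 6, 6, 6, 1].
Σ(ℓ_i−1) = 343−16 = 327; sign = (−1)^327 = -1.
Check: (68/343) = -1 by Zolotarev.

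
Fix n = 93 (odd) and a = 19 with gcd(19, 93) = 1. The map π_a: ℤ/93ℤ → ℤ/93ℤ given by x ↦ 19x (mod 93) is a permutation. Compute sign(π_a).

Orbit of 16 under x↦19x: [16, 25, 10, 4, 76, 49, 1]… (length divides ord_93(19)).
Decompose π into cycles: lengths [15, 15, 15, 15, 15, 15, 1, 1, 1] (9 cycles, including the fixed point 0).
9 cycles on 93: each ℓ→(−1)^(ℓ−1), product (−1)^84 = +1.

+1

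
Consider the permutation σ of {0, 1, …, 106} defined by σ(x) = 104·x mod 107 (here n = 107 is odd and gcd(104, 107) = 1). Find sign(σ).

-1

Trace 66: π^k(66) = [66, 16, 59, 37, 103, 12, 71] for k=0..6.
The orbit structure of x ↦ 104x mod 107: 2 orbits of sizes [106, 1].
n − c = 107 − 2 = 105; sign = (−1)^105 = -1.
(104|107)_J = -1 (Zolotarev's lemma cross-check).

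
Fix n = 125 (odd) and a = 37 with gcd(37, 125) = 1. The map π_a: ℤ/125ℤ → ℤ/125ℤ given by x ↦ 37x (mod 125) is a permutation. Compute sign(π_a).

Start at x=23: 23 → 101 → 112 → 19 → 78 → 11 → 32 → … (one orbit).
Cycle type of π: 100 + 20 + 4 + 1; total 4 cycles.
n − c = 125 − 4 = 121; sign = (−1)^121 = -1.

-1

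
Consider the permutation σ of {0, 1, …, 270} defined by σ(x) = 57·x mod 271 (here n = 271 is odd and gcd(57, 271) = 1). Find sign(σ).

Trace 57: π^k(57) = [57, 268, 100, 9, 242, 244, 87] for k=0..6.
Cycle lengths of π_57 on ℤ/271ℤ: [15, 15, 15, 15, 15, 15, 15, 15, 15, 15, 15, 15, 15, 15, 15, 15, 15, 15, 1]; 19 cycles in total.
sign(π) = (−1)^{n − #cycles} = (−1)^{271−19} = (−1)^252 = +1.
The Jacobi symbol (57|271) = +1 (Zolotarev) agrees.

+1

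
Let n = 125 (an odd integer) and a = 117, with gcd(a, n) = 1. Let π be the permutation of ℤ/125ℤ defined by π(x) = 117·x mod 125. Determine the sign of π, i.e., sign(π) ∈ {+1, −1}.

Start at x=116: 116 → 72 → 49 → 108 → 11 → 37 → 79 → … (one orbit).
The orbit structure of x ↦ 117x mod 125: 4 orbits of sizes [100, 20, 4, 1].
Σ(ℓ_i−1) = 125−4 = 121; sign = (−1)^121 = -1.
Zolotarev: (117|125) = -1, matching the cycle-count sign.

-1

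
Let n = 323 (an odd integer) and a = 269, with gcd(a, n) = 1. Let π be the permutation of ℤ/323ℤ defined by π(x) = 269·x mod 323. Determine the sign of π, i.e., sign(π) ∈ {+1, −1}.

Orbit of 66 under x↦269x: [66, 312, 271, 224, 178, 78, 310]… (length divides ord_323(269)).
π_269 has 5 disjoint cycles with lengths [144, 144, 18, 16, 1] on {0,…,322}.
With 5 cycles on 323 points, sign = (−1)^{323−5} = +1.

+1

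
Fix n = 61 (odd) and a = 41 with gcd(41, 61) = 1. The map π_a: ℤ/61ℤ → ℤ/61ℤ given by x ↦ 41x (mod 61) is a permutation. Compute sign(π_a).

+1

Trace 60: π^k(60) = [60, 20, 27, 9, 3, 1, 41] for k=0..6.
Cycle type of π: 10×6 + 1; total 7 cycles.
Σ(ℓ_i−1) = 61−7 = 54; sign = (−1)^54 = +1.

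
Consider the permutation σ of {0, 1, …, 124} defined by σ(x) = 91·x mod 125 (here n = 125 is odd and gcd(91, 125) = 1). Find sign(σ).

Orbit of 16 under x↦91x: [16, 81, 121, 11, 1, 91, 31]… (length divides ord_125(91)).
Cycle lengths of π_91 on ℤ/125ℤ: [25, 25, 25, 25, 5, 5, 5, 5, 1, 1, 1, 1, 1]; 13 cycles in total.
125 − 13 = 112 transpositions; sign(π) = (−1)^112 = +1.

+1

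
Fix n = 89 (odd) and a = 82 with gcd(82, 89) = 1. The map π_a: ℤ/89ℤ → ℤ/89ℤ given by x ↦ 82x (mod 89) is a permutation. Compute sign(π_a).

Start at x=59: 59 → 32 → 43 → 55 → 60 → 25 → 3 → … (one orbit).
2 cycles of lengths [88, 1].
sign(π) = (−1)^{n − #cycles} = (−1)^{89−2} = (−1)^87 = -1.
(82|89)_J = -1 (Zolotarev's lemma cross-check).

-1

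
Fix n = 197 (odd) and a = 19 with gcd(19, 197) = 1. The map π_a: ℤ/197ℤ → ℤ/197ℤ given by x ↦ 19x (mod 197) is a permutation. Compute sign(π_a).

+1

Start at x=104: 104 → 6 → 114 → 196 → 178 → 33 → 36 → … (one orbit).
Decompose π into cycles: lengths [14, 14, 14, 14, 14, 14, 14, 14, 14, 14, 14, 14, 14, 14, 1] (15 cycles, including the fixed point 0).
Σ(ℓ_i−1) = 197−15 = 182; sign = (−1)^182 = +1.
Zolotarev: (19|197) = +1, matching the cycle-count sign.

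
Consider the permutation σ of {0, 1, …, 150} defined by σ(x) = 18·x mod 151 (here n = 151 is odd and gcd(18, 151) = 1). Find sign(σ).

Orbit of 37 under x↦18x: [37, 62, 59, 5, 90, 110, 17]… (length divides ord_151(18)).
3 cycles of lengths [75, 75, 1].
Σ(ℓ_i−1) = 151−3 = 148; sign = (−1)^148 = +1.

+1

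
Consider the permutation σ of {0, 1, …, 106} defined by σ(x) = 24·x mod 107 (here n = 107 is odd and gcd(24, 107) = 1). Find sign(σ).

Orbit of 46 under x↦24x: [46, 34, 67, 3, 72, 16, 63]… (length divides ord_107(24)).
Cycle lengths of π_24 on ℤ/107ℤ: [106, 1]; 2 cycles in total.
sign(π) = (−1)^{n − #cycles} = (−1)^{107−2} = (−1)^105 = -1.

-1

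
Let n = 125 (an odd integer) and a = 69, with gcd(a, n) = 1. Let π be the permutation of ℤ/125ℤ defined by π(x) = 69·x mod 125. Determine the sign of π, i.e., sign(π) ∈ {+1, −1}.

+1

Trace 46: π^k(46) = [46, 49, 6, 39, 66, 54, 101] for k=0..6.
Decompose π into cycles: lengths [50, 50, 10, 10, 2, 2, 1] (7 cycles, including the fixed point 0).
sign(π) = (−1)^{n − #cycles} = (−1)^{125−7} = (−1)^118 = +1.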